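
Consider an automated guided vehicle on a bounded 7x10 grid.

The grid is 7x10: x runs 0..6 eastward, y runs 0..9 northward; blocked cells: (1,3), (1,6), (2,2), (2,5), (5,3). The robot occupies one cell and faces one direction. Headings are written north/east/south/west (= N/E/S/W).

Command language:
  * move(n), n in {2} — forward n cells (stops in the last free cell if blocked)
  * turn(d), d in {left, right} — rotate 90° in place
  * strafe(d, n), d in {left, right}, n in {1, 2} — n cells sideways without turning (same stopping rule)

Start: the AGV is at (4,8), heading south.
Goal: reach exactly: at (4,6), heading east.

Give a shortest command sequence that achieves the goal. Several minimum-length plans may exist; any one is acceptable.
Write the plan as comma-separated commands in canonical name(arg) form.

start: at (4,8), heading south
[1] after turn(left): at (4,8), heading east
[2] after strafe(right, 2): at (4,6), heading east
shorter routes all fall short; 2 is best.

turn(left), strafe(right, 2)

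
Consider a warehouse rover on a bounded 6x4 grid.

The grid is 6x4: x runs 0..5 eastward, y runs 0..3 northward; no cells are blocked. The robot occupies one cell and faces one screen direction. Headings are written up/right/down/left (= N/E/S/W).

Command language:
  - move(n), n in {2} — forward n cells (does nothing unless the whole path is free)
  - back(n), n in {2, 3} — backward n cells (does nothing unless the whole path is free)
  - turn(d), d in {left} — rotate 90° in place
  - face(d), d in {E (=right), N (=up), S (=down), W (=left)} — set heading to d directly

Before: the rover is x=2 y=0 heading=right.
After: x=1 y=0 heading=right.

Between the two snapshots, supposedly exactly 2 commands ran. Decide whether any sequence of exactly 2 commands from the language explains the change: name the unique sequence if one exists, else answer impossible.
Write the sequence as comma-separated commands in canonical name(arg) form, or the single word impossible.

key: heading stays E — no command in the sequence turns
begin: x=2 y=0 heading=right
1. move(2) → x=4 y=0 heading=right
2. back(3) → x=1 y=0 heading=right
no rival 2-sequence matches.

move(2), back(3)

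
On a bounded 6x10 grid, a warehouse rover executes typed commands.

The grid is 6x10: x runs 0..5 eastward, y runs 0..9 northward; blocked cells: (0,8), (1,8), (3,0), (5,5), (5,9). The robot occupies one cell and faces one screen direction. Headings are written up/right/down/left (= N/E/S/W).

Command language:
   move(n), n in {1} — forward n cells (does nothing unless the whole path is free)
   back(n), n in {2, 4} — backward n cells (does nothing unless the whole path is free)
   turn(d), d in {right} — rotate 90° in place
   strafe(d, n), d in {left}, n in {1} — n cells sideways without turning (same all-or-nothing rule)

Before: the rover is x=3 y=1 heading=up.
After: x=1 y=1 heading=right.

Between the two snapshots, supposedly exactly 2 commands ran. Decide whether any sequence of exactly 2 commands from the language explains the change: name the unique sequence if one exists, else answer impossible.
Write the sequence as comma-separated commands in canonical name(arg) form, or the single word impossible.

key: cell and facing (now E) both changed — the 2 commands mix motion and turning
t0: x=3 y=1 heading=up
step 1 (turn(right)): x=3 y=1 heading=right
step 2 (back(2)): x=1 y=1 heading=right
uniquely the one of 25 2-step routes that fits.

turn(right), back(2)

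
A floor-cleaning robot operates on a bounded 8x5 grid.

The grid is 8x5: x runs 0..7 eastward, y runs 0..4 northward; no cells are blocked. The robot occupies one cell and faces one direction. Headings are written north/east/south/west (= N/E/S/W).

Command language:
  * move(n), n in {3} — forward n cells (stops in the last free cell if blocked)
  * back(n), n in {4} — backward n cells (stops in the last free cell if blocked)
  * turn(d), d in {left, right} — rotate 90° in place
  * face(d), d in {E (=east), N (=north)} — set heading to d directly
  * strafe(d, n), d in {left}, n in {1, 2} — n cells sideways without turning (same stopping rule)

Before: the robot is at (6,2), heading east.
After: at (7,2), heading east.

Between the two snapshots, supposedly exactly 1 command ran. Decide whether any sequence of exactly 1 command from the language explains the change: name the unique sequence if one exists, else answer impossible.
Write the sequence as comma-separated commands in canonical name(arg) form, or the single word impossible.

move(3)

key: move(3) runs into the grid edge before its full distance
begin: at (6,2), heading east
[1] after move(3): at (7,2), heading east
no rival 1-sequence matches.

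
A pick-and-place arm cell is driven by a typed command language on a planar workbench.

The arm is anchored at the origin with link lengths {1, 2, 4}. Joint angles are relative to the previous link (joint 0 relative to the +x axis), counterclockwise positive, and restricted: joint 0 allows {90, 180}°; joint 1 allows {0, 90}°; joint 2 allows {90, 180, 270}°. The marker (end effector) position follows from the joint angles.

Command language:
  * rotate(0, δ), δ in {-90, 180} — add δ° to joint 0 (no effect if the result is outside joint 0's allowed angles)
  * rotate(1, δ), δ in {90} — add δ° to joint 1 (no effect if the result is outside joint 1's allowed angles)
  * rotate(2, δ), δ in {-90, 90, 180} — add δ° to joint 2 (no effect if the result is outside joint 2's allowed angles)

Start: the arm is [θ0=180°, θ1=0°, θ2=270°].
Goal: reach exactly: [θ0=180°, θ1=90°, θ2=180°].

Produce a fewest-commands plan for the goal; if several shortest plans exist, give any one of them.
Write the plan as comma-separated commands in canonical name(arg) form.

t0: [θ0=180°, θ1=0°, θ2=270°]
1. rotate(2, -90) → [θ0=180°, θ1=0°, θ2=180°]
2. rotate(1, 90) → [θ0=180°, θ1=90°, θ2=180°]
nothing shorter than 2 reaches the goal.

rotate(2, -90), rotate(1, 90)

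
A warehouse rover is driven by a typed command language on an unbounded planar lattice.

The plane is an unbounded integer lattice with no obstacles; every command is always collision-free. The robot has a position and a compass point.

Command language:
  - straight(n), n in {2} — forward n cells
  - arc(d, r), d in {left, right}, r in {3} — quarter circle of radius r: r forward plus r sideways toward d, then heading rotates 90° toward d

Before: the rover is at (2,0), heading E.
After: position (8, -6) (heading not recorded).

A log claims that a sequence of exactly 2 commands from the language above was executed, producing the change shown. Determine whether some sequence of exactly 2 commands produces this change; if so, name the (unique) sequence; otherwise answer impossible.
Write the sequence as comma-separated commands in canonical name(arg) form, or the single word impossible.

key: running arc(left, 3) before arc(right, 3) would end elsewhere — order is forced
start: at (2,0), heading E
step 1 (arc(right, 3)): at (5,-3), heading S
step 2 (arc(left, 3)): at (8,-6), heading E
all 9 alternatives checked — unique.

arc(right, 3), arc(left, 3)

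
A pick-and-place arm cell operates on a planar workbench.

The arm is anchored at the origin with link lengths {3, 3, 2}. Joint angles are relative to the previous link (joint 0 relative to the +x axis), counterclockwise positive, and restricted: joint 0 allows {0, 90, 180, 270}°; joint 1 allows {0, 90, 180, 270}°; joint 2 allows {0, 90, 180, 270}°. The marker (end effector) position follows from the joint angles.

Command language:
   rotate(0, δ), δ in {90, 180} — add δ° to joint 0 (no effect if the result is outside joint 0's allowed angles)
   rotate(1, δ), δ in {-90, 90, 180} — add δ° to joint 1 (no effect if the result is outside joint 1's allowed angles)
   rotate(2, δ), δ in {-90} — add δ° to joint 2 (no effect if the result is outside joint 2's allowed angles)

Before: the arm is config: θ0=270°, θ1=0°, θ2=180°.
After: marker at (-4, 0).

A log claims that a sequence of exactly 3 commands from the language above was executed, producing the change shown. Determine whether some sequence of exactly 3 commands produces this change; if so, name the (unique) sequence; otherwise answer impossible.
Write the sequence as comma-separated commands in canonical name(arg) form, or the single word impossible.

t0: config: θ0=270°, θ1=0°, θ2=180°
[1] after rotate(0, 90): config: θ0=0°, θ1=0°, θ2=180°
[2] after rotate(0, 90): config: θ0=90°, θ1=0°, θ2=180°
[3] after rotate(0, 90): config: θ0=180°, θ1=0°, θ2=180°
uniquely the one of 216 3-step routes that fits.

rotate(0, 90), rotate(0, 90), rotate(0, 90)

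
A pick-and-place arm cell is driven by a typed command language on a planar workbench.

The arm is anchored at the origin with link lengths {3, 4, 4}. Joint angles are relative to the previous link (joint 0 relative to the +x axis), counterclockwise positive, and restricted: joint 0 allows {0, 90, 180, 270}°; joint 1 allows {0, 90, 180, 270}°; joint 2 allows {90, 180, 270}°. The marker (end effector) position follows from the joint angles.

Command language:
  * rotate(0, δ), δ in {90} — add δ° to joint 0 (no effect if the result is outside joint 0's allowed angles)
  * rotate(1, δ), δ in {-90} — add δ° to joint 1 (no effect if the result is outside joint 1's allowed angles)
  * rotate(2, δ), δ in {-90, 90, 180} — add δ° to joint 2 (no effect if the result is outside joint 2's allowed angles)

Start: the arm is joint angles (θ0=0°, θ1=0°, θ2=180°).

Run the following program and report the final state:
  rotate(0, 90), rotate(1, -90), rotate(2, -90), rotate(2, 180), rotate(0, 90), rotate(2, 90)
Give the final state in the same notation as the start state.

joint angles (θ0=180°, θ1=270°, θ2=270°)

initial: joint angles (θ0=0°, θ1=0°, θ2=180°)
step 1 (rotate(0, 90)): joint angles (θ0=90°, θ1=0°, θ2=180°)
step 2 (rotate(1, -90)): joint angles (θ0=90°, θ1=270°, θ2=180°)
step 3 (rotate(2, -90)): joint angles (θ0=90°, θ1=270°, θ2=90°)
step 4 (rotate(2, 180)): joint angles (θ0=90°, θ1=270°, θ2=270°)
step 5 (rotate(0, 90)): joint angles (θ0=180°, θ1=270°, θ2=270°)
step 6 (rotate(2, 90)): joint angles (θ0=180°, θ1=270°, θ2=270°)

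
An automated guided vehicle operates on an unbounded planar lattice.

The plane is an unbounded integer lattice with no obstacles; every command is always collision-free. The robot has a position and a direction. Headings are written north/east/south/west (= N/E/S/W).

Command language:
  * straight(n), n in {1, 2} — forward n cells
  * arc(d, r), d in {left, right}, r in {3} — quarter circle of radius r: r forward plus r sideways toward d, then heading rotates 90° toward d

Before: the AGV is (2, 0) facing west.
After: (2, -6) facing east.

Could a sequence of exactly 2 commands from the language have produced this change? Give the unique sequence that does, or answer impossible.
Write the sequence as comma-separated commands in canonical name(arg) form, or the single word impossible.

arc(left, 3), arc(left, 3)

key: cell and facing (now E) both changed — the 2 commands mix motion and turning
initial: (2, 0) facing west
step 1 (arc(left, 3)): (-1, -3) facing south
step 2 (arc(left, 3)): (2, -6) facing east
no other 2-command option fits: unique.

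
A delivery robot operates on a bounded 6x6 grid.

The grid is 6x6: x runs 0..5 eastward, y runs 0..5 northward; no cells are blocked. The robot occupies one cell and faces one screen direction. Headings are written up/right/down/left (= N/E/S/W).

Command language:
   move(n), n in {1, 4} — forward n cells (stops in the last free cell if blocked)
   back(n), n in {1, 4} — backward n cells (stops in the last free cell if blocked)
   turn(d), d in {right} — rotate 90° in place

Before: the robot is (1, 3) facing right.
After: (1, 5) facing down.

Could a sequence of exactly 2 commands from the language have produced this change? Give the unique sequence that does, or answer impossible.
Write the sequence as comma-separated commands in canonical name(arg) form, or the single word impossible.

turn(right), back(4)

key: position moved to (1,5) AND the heading swung to S — translation plus rotation needed
from: (1, 3) facing right
1. turn(right) → (1, 3) facing down
2. back(4) → (1, 5) facing down
all 25 alternatives checked — unique.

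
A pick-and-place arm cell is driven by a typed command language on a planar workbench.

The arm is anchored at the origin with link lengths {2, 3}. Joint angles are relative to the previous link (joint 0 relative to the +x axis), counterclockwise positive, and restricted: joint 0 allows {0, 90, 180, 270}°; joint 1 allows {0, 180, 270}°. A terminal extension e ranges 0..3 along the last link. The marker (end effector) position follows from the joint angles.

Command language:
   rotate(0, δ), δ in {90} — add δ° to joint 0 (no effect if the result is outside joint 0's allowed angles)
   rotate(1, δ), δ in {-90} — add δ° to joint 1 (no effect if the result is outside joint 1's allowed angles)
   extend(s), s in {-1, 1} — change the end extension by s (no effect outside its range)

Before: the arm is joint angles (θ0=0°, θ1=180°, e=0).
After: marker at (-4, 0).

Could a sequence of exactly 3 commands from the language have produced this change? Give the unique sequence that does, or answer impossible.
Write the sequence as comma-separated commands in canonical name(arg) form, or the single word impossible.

extend(1), extend(1), extend(1)

begin: joint angles (θ0=0°, θ1=180°, e=0)
1. extend(1) → joint angles (θ0=0°, θ1=180°, e=1)
2. extend(1) → joint angles (θ0=0°, θ1=180°, e=2)
3. extend(1) → joint angles (θ0=0°, θ1=180°, e=3)
no rival 3-sequence matches.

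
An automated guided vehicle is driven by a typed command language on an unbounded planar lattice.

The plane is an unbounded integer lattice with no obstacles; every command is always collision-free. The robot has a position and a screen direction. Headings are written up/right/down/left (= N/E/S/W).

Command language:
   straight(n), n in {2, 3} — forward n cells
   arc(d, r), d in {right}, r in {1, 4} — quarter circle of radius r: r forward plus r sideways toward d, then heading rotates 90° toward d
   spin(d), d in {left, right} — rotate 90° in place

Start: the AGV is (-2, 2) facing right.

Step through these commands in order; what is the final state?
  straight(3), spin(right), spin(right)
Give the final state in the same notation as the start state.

from: (-2, 2) facing right
1. straight(3) → (1, 2) facing right
2. spin(right) → (1, 2) facing down
3. spin(right) → (1, 2) facing left

(1, 2) facing left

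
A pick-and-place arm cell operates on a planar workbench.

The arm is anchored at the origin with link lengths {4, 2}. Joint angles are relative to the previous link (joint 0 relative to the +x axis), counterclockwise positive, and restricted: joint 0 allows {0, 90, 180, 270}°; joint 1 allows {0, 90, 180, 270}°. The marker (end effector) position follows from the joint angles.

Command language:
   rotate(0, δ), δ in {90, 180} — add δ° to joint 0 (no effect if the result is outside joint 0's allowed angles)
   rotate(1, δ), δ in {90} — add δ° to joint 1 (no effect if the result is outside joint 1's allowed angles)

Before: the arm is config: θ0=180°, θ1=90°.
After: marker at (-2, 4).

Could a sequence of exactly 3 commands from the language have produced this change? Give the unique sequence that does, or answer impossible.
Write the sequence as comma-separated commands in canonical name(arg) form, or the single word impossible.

from: config: θ0=180°, θ1=90°
t=1 rotate(0, 90) ⇒ config: θ0=270°, θ1=90°
t=2 rotate(0, 90) ⇒ config: θ0=0°, θ1=90°
t=3 rotate(0, 90) ⇒ config: θ0=90°, θ1=90°
all 27 alternatives checked — unique.

rotate(0, 90), rotate(0, 90), rotate(0, 90)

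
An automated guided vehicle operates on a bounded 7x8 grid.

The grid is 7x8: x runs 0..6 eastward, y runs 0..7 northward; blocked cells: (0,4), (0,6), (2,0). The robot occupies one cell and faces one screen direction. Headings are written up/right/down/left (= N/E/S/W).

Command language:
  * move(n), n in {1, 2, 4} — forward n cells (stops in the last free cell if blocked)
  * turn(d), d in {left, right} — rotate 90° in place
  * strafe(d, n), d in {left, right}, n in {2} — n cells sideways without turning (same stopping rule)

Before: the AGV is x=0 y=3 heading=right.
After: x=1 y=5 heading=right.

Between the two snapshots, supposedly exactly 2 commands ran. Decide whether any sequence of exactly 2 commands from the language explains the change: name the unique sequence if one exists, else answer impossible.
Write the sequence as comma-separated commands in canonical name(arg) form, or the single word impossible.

key: running strafe(left, 2) before move(1) would end elsewhere — order is forced
initial: x=0 y=3 heading=right
step 1 (move(1)): x=1 y=3 heading=right
step 2 (strafe(left, 2)): x=1 y=5 heading=right
no other 2-command option fits: unique.

move(1), strafe(left, 2)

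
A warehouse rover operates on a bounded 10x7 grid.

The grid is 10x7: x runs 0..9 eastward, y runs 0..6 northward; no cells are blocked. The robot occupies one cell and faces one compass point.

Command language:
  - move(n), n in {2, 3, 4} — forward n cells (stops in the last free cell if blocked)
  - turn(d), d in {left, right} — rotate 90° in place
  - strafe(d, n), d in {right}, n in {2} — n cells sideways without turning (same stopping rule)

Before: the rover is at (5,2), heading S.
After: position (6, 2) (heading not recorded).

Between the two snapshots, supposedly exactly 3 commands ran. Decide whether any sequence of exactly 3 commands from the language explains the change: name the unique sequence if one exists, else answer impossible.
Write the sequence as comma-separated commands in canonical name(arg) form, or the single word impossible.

strafe(right, 2), turn(left), move(3)

key: running move(3) before strafe(right, 2) would end elsewhere — order is forced
from: at (5,2), heading S
t=1 strafe(right, 2) ⇒ at (3,2), heading S
t=2 turn(left) ⇒ at (3,2), heading E
t=3 move(3) ⇒ at (6,2), heading E
all 216 alternatives checked — unique.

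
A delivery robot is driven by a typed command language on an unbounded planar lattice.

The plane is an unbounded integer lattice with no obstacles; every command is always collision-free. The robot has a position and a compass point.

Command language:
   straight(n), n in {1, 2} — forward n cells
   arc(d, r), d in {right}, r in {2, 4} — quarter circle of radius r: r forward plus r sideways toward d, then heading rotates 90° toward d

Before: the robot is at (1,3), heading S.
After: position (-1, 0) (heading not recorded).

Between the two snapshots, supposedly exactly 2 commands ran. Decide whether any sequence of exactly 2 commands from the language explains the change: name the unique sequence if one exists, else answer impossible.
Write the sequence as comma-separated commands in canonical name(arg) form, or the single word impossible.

straight(1), arc(right, 2)

key: running arc(right, 2) before straight(1) would end elsewhere — order is forced
begin: at (1,3), heading S
1. straight(1) → at (1,2), heading S
2. arc(right, 2) → at (-1,0), heading W
uniquely the one of 16 2-step routes that fits.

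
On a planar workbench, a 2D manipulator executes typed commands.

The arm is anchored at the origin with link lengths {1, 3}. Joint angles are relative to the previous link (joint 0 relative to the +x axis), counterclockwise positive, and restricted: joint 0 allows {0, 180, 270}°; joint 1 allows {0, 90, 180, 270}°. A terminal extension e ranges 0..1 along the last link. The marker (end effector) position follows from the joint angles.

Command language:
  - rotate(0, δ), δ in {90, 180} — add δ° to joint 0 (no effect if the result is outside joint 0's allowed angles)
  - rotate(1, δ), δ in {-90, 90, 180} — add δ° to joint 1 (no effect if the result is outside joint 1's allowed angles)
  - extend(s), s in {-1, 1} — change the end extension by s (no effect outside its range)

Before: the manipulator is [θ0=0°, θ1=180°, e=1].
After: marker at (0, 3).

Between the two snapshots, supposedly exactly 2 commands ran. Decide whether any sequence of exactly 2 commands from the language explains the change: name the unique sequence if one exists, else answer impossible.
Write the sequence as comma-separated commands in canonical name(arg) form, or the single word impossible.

rotate(0, 180), rotate(0, 90)

key: running rotate(0, 90) before rotate(0, 180) would end elsewhere — order is forced
initial: [θ0=0°, θ1=180°, e=1]
t=1 rotate(0, 180) ⇒ [θ0=180°, θ1=180°, e=1]
t=2 rotate(0, 90) ⇒ [θ0=270°, θ1=180°, e=1]
no other 2-command option fits: unique.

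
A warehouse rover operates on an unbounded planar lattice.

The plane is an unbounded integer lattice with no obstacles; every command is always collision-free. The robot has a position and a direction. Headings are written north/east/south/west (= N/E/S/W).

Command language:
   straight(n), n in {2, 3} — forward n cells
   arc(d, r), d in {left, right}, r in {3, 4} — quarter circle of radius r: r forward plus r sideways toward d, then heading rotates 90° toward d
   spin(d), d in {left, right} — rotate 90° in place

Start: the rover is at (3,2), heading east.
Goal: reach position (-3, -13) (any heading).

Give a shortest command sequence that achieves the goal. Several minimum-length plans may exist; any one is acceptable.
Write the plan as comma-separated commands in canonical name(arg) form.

straight(3), arc(right, 3), arc(right, 4), arc(left, 4), arc(right, 4)

begin: at (3,2), heading east
step 1 (straight(3)): at (6,2), heading east
step 2 (arc(right, 3)): at (9,-1), heading south
step 3 (arc(right, 4)): at (5,-5), heading west
step 4 (arc(left, 4)): at (1,-9), heading south
step 5 (arc(right, 4)): at (-3,-13), heading west
minimal: 5 command(s), checked below 5.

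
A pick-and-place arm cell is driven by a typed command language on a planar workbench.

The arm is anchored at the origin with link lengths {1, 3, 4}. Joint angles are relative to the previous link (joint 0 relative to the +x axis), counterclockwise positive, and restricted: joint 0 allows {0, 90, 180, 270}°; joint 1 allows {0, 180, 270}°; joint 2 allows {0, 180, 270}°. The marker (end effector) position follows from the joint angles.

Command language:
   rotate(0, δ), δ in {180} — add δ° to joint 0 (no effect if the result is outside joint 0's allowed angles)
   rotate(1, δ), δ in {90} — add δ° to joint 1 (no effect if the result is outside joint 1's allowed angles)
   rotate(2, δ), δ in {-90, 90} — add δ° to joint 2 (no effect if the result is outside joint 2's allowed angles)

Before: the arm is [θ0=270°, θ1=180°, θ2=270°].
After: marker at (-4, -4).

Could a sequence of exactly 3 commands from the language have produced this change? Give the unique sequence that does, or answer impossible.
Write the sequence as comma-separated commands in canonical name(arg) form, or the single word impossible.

rotate(1, 90), rotate(1, 90), rotate(1, 90)

start: [θ0=270°, θ1=180°, θ2=270°]
t=1 rotate(1, 90) ⇒ [θ0=270°, θ1=270°, θ2=270°]
t=2 rotate(1, 90) ⇒ [θ0=270°, θ1=0°, θ2=270°]
t=3 rotate(1, 90) ⇒ [θ0=270°, θ1=0°, θ2=270°]
no other 3-command option fits: unique.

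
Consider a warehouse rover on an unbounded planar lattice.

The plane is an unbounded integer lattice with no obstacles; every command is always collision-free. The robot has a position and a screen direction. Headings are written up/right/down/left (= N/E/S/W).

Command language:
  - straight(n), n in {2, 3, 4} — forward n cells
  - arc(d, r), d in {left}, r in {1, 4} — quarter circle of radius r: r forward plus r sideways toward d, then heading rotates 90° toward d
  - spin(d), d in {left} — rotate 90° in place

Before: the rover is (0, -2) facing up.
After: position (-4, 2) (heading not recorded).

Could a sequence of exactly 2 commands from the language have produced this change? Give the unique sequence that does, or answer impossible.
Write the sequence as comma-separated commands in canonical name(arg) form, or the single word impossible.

arc(left, 4), spin(left)

key: running spin(left) before arc(left, 4) would end elsewhere — order is forced
begin: (0, -2) facing up
step 1 (arc(left, 4)): (-4, 2) facing left
step 2 (spin(left)): (-4, 2) facing down
all 36 alternatives checked — unique.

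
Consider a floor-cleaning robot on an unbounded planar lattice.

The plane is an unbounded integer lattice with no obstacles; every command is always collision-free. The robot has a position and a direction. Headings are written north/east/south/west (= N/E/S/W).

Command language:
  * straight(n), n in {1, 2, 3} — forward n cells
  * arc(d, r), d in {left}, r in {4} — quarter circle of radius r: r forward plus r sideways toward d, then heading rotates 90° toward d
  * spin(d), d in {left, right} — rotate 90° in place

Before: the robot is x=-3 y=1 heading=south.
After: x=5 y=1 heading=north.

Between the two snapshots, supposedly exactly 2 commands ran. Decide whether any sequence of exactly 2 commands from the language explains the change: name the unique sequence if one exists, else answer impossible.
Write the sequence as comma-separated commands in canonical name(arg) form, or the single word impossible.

arc(left, 4), arc(left, 4)

key: cell and facing (now N) both changed — the 2 commands mix motion and turning
from: x=-3 y=1 heading=south
step 1 (arc(left, 4)): x=1 y=-3 heading=east
step 2 (arc(left, 4)): x=5 y=1 heading=north
uniquely the one of 36 2-step routes that fits.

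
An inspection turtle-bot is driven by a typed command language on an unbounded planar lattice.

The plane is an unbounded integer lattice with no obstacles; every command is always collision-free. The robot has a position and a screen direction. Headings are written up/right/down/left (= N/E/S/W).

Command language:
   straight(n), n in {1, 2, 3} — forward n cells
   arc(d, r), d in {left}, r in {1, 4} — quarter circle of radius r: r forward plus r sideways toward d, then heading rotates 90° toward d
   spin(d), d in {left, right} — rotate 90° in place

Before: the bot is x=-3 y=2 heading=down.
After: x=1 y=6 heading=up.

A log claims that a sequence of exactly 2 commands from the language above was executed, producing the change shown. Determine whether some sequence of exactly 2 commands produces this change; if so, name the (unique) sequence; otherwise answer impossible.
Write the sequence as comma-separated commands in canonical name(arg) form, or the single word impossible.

spin(left), arc(left, 4)

key: position moved to (1,6) AND the heading swung to N — translation plus rotation needed
initial: x=-3 y=2 heading=down
t=1 spin(left) ⇒ x=-3 y=2 heading=right
t=2 arc(left, 4) ⇒ x=1 y=6 heading=up
no rival 2-sequence matches.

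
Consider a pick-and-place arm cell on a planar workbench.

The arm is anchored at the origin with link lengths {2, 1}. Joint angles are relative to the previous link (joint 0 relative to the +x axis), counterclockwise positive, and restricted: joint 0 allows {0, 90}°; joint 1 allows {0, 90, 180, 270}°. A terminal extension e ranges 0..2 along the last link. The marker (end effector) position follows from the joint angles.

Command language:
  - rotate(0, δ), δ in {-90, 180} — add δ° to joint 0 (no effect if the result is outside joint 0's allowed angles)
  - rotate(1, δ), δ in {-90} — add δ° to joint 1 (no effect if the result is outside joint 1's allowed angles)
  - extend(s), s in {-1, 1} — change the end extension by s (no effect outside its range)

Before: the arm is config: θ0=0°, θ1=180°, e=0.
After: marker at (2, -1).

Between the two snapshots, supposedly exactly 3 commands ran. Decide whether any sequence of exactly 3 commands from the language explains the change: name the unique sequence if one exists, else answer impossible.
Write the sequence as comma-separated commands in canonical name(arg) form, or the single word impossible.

initial: config: θ0=0°, θ1=180°, e=0
t=1 rotate(1, -90) ⇒ config: θ0=0°, θ1=90°, e=0
t=2 rotate(1, -90) ⇒ config: θ0=0°, θ1=0°, e=0
t=3 rotate(1, -90) ⇒ config: θ0=0°, θ1=270°, e=0
no other 3-command option fits: unique.

rotate(1, -90), rotate(1, -90), rotate(1, -90)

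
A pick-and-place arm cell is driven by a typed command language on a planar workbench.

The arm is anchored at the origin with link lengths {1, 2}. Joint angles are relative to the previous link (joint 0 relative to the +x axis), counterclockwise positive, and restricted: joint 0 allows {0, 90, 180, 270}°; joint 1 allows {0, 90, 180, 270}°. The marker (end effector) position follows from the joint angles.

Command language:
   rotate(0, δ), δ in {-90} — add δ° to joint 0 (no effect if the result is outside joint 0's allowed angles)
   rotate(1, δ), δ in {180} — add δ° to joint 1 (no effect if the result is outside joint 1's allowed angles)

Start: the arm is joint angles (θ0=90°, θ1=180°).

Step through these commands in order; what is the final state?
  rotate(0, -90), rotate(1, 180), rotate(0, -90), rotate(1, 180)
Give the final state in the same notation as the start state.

joint angles (θ0=270°, θ1=180°)

initial: joint angles (θ0=90°, θ1=180°)
1. rotate(0, -90) → joint angles (θ0=0°, θ1=180°)
2. rotate(1, 180) → joint angles (θ0=0°, θ1=0°)
3. rotate(0, -90) → joint angles (θ0=270°, θ1=0°)
4. rotate(1, 180) → joint angles (θ0=270°, θ1=180°)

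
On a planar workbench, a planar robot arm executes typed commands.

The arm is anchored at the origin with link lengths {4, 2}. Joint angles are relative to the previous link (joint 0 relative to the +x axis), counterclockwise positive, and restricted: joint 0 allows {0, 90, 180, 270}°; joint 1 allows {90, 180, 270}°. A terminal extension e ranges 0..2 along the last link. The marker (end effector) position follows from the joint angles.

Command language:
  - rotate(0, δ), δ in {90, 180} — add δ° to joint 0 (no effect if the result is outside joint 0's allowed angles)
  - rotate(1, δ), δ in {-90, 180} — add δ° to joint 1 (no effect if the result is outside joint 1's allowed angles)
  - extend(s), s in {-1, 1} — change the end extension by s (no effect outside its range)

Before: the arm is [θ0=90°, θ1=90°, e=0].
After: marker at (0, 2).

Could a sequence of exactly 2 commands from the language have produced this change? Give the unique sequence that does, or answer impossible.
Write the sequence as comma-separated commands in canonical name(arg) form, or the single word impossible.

key: order matters: swapping rotate(1, 180) and rotate(1, -90) lands elsewhere
t0: [θ0=90°, θ1=90°, e=0]
step 1 (rotate(1, 180)): [θ0=90°, θ1=270°, e=0]
step 2 (rotate(1, -90)): [θ0=90°, θ1=180°, e=0]
uniquely the one of 36 2-step routes that fits.

rotate(1, 180), rotate(1, -90)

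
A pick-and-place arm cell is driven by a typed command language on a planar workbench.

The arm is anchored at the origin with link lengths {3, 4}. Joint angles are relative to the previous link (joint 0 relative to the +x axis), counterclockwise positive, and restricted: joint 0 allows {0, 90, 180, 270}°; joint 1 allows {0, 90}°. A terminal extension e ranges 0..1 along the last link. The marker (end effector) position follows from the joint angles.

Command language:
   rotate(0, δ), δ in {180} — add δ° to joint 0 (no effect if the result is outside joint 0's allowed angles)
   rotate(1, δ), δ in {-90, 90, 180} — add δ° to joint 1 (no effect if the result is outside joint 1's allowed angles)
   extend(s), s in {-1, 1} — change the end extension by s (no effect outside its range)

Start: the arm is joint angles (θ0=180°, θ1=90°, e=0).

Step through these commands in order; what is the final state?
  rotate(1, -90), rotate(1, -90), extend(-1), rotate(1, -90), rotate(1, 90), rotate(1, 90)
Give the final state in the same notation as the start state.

begin: joint angles (θ0=180°, θ1=90°, e=0)
step 1 (rotate(1, -90)): joint angles (θ0=180°, θ1=0°, e=0)
step 2 (rotate(1, -90)): joint angles (θ0=180°, θ1=0°, e=0)
step 3 (extend(-1)): joint angles (θ0=180°, θ1=0°, e=0)
step 4 (rotate(1, -90)): joint angles (θ0=180°, θ1=0°, e=0)
step 5 (rotate(1, 90)): joint angles (θ0=180°, θ1=90°, e=0)
step 6 (rotate(1, 90)): joint angles (θ0=180°, θ1=90°, e=0)

joint angles (θ0=180°, θ1=90°, e=0)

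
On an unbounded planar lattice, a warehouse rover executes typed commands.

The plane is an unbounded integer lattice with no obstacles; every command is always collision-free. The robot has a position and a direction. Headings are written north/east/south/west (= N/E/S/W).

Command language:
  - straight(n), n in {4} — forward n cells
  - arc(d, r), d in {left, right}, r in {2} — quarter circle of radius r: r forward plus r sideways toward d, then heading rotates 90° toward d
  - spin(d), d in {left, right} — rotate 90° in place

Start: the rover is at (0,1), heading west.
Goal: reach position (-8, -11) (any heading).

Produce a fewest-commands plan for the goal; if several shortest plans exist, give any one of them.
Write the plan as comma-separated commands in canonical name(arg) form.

begin: at (0,1), heading west
step 1 (arc(left, 2)): at (-2,-1), heading south
step 2 (arc(right, 2)): at (-4,-3), heading west
step 3 (arc(left, 2)): at (-6,-5), heading south
step 4 (straight(4)): at (-6,-9), heading south
step 5 (arc(right, 2)): at (-8,-11), heading west
minimal: 5 command(s), checked below 5.

arc(left, 2), arc(right, 2), arc(left, 2), straight(4), arc(right, 2)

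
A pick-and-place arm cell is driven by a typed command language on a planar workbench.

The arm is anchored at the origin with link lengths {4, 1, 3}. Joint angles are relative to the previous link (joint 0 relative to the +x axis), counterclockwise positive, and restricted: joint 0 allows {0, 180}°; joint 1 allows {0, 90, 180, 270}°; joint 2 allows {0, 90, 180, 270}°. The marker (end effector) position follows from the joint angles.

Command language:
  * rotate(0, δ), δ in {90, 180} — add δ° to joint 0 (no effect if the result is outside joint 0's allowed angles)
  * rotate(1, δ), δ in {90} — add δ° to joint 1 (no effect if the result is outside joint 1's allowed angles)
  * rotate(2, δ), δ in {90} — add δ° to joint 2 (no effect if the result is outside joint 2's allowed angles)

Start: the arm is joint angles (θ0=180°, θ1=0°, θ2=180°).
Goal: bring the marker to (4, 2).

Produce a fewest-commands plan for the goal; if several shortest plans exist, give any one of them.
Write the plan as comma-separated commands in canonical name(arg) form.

rotate(1, 90), rotate(1, 90), rotate(1, 90), rotate(0, 180)

t0: joint angles (θ0=180°, θ1=0°, θ2=180°)
step 1 (rotate(1, 90)): joint angles (θ0=180°, θ1=90°, θ2=180°)
step 2 (rotate(1, 90)): joint angles (θ0=180°, θ1=180°, θ2=180°)
step 3 (rotate(1, 90)): joint angles (θ0=180°, θ1=270°, θ2=180°)
step 4 (rotate(0, 180)): joint angles (θ0=0°, θ1=270°, θ2=180°)
nothing shorter than 4 reaches the goal.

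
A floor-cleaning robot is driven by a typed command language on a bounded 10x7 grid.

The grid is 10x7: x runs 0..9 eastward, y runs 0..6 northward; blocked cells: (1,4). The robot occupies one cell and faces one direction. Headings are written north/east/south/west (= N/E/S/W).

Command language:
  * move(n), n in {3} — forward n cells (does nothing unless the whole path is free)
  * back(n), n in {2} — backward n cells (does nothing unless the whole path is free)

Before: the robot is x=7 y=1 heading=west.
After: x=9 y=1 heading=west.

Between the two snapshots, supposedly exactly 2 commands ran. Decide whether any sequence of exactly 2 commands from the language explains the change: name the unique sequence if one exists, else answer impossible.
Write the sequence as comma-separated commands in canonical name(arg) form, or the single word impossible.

key: the second back(2) would leave the grid, so it does nothing
initial: x=7 y=1 heading=west
t=1 back(2) ⇒ x=9 y=1 heading=west
t=2 back(2) ⇒ x=9 y=1 heading=west
all 4 alternatives checked — unique.

back(2), back(2)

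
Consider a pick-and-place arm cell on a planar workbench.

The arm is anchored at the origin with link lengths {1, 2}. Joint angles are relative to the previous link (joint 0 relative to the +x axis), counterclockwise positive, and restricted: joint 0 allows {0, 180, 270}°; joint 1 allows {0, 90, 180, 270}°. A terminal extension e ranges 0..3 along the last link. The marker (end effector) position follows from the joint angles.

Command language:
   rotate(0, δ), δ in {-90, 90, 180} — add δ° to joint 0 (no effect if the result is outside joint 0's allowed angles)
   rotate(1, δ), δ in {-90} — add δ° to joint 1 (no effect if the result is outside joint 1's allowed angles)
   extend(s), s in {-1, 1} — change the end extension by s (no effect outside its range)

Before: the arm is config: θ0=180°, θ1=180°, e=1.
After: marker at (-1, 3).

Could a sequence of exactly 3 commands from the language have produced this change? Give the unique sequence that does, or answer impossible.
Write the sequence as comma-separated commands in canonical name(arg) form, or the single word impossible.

rotate(1, -90), rotate(1, -90), rotate(1, -90)

begin: config: θ0=180°, θ1=180°, e=1
1. rotate(1, -90) → config: θ0=180°, θ1=90°, e=1
2. rotate(1, -90) → config: θ0=180°, θ1=0°, e=1
3. rotate(1, -90) → config: θ0=180°, θ1=270°, e=1
no rival 3-sequence matches.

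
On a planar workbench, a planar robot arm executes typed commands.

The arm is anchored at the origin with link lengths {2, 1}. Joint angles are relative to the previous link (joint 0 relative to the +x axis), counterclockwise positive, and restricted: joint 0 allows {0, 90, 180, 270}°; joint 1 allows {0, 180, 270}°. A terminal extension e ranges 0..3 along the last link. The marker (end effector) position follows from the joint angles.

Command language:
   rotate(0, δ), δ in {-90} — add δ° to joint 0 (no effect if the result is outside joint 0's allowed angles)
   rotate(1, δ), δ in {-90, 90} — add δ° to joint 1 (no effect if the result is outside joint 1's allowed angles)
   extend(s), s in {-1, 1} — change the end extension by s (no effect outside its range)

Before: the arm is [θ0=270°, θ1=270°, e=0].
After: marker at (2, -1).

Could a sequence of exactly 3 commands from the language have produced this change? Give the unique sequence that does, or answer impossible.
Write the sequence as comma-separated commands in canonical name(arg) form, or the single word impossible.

rotate(0, -90), rotate(0, -90), rotate(0, -90)

from: [θ0=270°, θ1=270°, e=0]
step 1 (rotate(0, -90)): [θ0=180°, θ1=270°, e=0]
step 2 (rotate(0, -90)): [θ0=90°, θ1=270°, e=0]
step 3 (rotate(0, -90)): [θ0=0°, θ1=270°, e=0]
uniquely the one of 125 3-step routes that fits.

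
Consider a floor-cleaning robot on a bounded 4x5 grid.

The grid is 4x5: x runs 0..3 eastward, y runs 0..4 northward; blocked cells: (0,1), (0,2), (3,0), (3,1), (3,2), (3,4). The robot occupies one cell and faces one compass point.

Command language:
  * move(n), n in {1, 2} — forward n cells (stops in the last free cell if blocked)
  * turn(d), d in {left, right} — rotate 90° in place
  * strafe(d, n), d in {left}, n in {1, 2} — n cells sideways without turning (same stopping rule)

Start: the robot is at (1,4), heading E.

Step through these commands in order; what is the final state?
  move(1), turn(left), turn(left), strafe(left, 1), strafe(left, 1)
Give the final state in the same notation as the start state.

at (2,2), heading W

from: at (1,4), heading E
t=1 move(1) ⇒ at (2,4), heading E
t=2 turn(left) ⇒ at (2,4), heading N
t=3 turn(left) ⇒ at (2,4), heading W
t=4 strafe(left, 1) ⇒ at (2,3), heading W
t=5 strafe(left, 1) ⇒ at (2,2), heading W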